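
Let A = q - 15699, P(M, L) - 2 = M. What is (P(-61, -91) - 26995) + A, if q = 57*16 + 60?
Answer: -41781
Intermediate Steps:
P(M, L) = 2 + M
q = 972 (q = 912 + 60 = 972)
A = -14727 (A = 972 - 15699 = -14727)
(P(-61, -91) - 26995) + A = ((2 - 61) - 26995) - 14727 = (-59 - 26995) - 14727 = -27054 - 14727 = -41781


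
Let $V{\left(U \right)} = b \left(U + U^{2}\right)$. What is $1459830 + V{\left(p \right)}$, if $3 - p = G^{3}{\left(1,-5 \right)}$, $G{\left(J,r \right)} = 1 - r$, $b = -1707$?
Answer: $-75621462$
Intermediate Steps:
$p = -213$ ($p = 3 - \left(1 - -5\right)^{3} = 3 - \left(1 + 5\right)^{3} = 3 - 6^{3} = 3 - 216 = -213$)
$V{\left(U \right)} = - 1707 U - 1707 U^{2}$ ($V{\left(U \right)} = - 1707 \left(U + U^{2}\right) = - 1707 U - 1707 U^{2}$)
$1459830 + V{\left(p \right)} = 1459830 - - 363591 \left(1 - 213\right) = 1459830 - \left(-363591\right) \left(-212\right) = 1459830 - 77081292 = -75621462$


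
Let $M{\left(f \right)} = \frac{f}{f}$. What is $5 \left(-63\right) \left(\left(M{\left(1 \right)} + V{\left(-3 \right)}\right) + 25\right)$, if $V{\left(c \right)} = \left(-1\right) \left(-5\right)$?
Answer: $-9765$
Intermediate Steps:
$M{\left(f \right)} = 1$
$V{\left(c \right)} = 5$
$5 \left(-63\right) \left(\left(M{\left(1 \right)} + V{\left(-3 \right)}\right) + 25\right) = 5 \left(-63\right) \left(\left(1 + 5\right) + 25\right) = - 315 \left(6 + 25\right) = \left(-315\right) 31 = -9765$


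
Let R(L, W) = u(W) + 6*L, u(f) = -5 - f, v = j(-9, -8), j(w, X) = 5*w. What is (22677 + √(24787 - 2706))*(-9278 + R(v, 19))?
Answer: -217064244 - 9572*√22081 ≈ -2.1849e+8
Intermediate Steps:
v = -45 (v = 5*(-9) = -45)
R(L, W) = -5 - W + 6*L (R(L, W) = (-5 - W) + 6*L = -5 - W + 6*L)
(22677 + √(24787 - 2706))*(-9278 + R(v, 19)) = (22677 + √(24787 - 2706))*(-9278 + (-5 - 1*19 + 6*(-45))) = (22677 + √22081)*(-9278 + (-5 - 19 - 270)) = (22677 + √22081)*(-9278 - 294) = (22677 + √22081)*(-9572) = -217064244 - 9572*√22081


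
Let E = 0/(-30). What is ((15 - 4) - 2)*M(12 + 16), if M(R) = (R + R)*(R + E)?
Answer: 14112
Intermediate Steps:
E = 0 (E = 0*(-1/30) = 0)
M(R) = 2*R² (M(R) = (R + R)*(R + 0) = (2*R)*R = 2*R²)
((15 - 4) - 2)*M(12 + 16) = ((15 - 4) - 2)*(2*(12 + 16)²) = (11 - 2)*(2*28²) = 9*(2*784) = 9*1568 = 14112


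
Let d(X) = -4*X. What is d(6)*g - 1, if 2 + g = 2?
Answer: -1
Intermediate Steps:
g = 0 (g = -2 + 2 = 0)
d(6)*g - 1 = -4*6*0 - 1 = -24*0 - 1 = 0 - 1 = -1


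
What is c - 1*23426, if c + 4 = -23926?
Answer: -47356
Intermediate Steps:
c = -23930 (c = -4 - 23926 = -23930)
c - 1*23426 = -23930 - 1*23426 = -23930 - 23426 = -47356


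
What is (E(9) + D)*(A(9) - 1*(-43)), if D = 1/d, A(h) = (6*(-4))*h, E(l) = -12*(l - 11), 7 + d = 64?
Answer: -236837/57 ≈ -4155.0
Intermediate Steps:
d = 57 (d = -7 + 64 = 57)
E(l) = 132 - 12*l (E(l) = -12*(-11 + l) = 132 - 12*l)
A(h) = -24*h
D = 1/57 ≈ 0.017544
(E(9) + D)*(A(9) - 1*(-43)) = ((132 - 12*9) + 1/57)*(-24*9 - 1*(-43)) = ((132 - 108) + 1/57)*(-216 + 43) = (24 + 1/57)*(-173) = (1369/57)*(-173) = -236837/57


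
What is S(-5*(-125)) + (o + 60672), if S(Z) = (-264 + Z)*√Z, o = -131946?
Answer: -62249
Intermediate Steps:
S(Z) = √Z*(-264 + Z)
S(-5*(-125)) + (o + 60672) = √(-5*(-125))*(-264 - 5*(-125)) + (-131946 + 60672) = √625*(-264 + 625) - 71274 = 25*361 - 71274 = 9025 - 71274 = -62249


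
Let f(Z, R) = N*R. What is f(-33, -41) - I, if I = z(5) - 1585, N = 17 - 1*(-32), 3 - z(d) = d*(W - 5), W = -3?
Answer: -467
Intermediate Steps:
z(d) = 3 + 8*d (z(d) = 3 - d*(-3 - 5) = 3 - d*(-8) = 3 - (-8)*d = 3 + 8*d)
N = 49 (N = 17 + 32 = 49)
f(Z, R) = 49*R
I = -1542 (I = (3 + 8*5) - 1585 = (3 + 40) - 1585 = 43 - 1585 = -1542)
f(-33, -41) - I = 49*(-41) - 1*(-1542) = -2009 + 1542 = -467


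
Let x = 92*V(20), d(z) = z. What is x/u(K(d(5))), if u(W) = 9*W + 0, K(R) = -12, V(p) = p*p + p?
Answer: -3220/9 ≈ -357.78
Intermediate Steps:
V(p) = p + p**2 (V(p) = p**2 + p = p + p**2)
u(W) = 9*W
x = 38640 (x = 92*(20*(1 + 20)) = 92*(20*21) = 92*420 = 38640)
x/u(K(d(5))) = 38640/((9*(-12))) = 38640/(-108) = 38640*(-1/108) = -3220/9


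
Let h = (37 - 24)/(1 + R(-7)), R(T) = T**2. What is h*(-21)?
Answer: -273/50 ≈ -5.4600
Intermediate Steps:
h = 13/50 (h = (37 - 24)/(1 + (-7)**2) = 13/(1 + 49) = 13/50 ≈ 0.26000)
h*(-21) = (13/50)*(-21) = -273/50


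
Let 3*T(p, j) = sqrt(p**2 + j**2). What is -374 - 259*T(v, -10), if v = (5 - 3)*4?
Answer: -374 - 518*sqrt(41)/3 ≈ -1479.6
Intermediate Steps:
v = 8 (v = 2*4 = 8)
T(p, j) = sqrt(j**2 + p**2)/3 (T(p, j) = sqrt(p**2 + j**2)/3 = sqrt(j**2 + p**2)/3)
-374 - 259*T(v, -10) = -374 - 259*sqrt((-10)**2 + 8**2)/3 = -374 - 259*sqrt(100 + 64)/3 = -374 - 259*sqrt(164)/3 = -374 - 259*2*sqrt(41)/3 = -374 - 518*sqrt(41)/3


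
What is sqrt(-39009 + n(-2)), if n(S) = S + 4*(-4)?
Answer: I*sqrt(39027) ≈ 197.55*I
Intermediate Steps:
n(S) = -16 + S (n(S) = S - 16 = -16 + S)
sqrt(-39009 + n(-2)) = sqrt(-39009 + (-16 - 2)) = sqrt(-39009 - 18) = sqrt(-39027) = I*sqrt(39027)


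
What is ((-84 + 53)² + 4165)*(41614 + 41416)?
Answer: 425611780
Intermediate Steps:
((-84 + 53)² + 4165)*(41614 + 41416) = ((-31)² + 4165)*83030 = (961 + 4165)*83030 = 5126*83030 = 425611780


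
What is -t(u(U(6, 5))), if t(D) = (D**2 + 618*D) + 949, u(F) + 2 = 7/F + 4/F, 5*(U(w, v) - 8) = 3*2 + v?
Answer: -989212/2601 ≈ -380.32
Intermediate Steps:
U(w, v) = 46/5 + v/5 (U(w, v) = 8 + (3*2 + v)/5 = 8 + (6 + v)/5 = 8 + (6/5 + v/5) = 46/5 + v/5)
u(F) = -2 + 11/F (u(F) = -2 + (7/F + 4/F) = -2 + 11/F)
t(D) = 949 + D**2 + 618*D
-t(u(U(6, 5))) = -(949 + (-2 + 11/(46/5 + (1/5)*5))**2 + 618*(-2 + 11/(46/5 + (1/5)*5))) = -(949 + (-2 + 11/(46/5 + 1))**2 + 618*(-2 + 11/(46/5 + 1))) = -(949 + (-2 + 11/(51/5))**2 + 618*(-2 + 11/(51/5))) = -(949 + (-2 + 11*(5/51))**2 + 618*(-2 + 11*(5/51))) = -(949 + (-2 + 55/51)**2 + 618*(-2 + 55/51)) = -(949 + (-47/51)**2 + 618*(-47/51)) = -(949 + 2209/2601 - 9682/17) = -1*989212/2601 = -989212/2601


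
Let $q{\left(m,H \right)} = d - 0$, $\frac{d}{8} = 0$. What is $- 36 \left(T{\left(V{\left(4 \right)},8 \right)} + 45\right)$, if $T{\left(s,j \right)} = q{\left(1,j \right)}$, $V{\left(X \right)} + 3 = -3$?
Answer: $-1620$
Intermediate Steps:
$d = 0$ ($d = 8 \cdot 0 = 0$)
$V{\left(X \right)} = -6$ ($V{\left(X \right)} = -3 - 3 = -6$)
$q{\left(m,H \right)} = 0$ ($q{\left(m,H \right)} = 0 - 0 = 0 + 0 = 0$)
$T{\left(s,j \right)} = 0$
$- 36 \left(T{\left(V{\left(4 \right)},8 \right)} + 45\right) = - 36 \left(0 + 45\right) = \left(-36\right) 45 = -1620$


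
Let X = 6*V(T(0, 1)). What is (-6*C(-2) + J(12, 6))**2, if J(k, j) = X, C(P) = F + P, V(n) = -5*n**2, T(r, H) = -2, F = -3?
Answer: 8100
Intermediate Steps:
C(P) = -3 + P
X = -120 (X = 6*(-5*(-2)**2) = 6*(-5*4) = 6*(-20) = -120)
J(k, j) = -120
(-6*C(-2) + J(12, 6))**2 = (-6*(-3 - 2) - 120)**2 = (-6*(-5) - 120)**2 = (30 - 120)**2 = (-90)**2 = 8100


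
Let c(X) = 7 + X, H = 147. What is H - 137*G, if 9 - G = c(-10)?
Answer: -1497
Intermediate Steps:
G = 12 (G = 9 - (7 - 10) = 9 - 1*(-3) = 9 + 3 = 12)
H - 137*G = 147 - 137*12 = 147 - 1644 = -1497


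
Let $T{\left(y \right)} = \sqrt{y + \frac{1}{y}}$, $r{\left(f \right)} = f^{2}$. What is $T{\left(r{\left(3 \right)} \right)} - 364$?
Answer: $-364 + \frac{\sqrt{82}}{3} \approx -360.98$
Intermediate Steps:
$T{\left(r{\left(3 \right)} \right)} - 364 = \sqrt{3^{2} + \frac{1}{3^{2}}} - 364 = \sqrt{9 + \frac{1}{9}} - 364 = \sqrt{\frac{82}{9}} - 364 = \frac{\sqrt{82}}{3} - 364 = -364 + \frac{\sqrt{82}}{3}$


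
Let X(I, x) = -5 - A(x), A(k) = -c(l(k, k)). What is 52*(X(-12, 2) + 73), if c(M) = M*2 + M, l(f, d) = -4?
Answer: 2912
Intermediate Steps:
c(M) = 3*M (c(M) = 2*M + M = 3*M)
A(k) = 12 (A(k) = -3*(-4) = -1*(-12) = 12)
X(I, x) = -17 (X(I, x) = -5 - 1*12 = -5 - 12 = -17)
52*(X(-12, 2) + 73) = 52*(-17 + 73) = 52*56 = 2912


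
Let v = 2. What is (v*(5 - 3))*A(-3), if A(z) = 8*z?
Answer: -96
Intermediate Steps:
(v*(5 - 3))*A(-3) = (2*(5 - 3))*(8*(-3)) = (2*2)*(-24) = 4*(-24) = -96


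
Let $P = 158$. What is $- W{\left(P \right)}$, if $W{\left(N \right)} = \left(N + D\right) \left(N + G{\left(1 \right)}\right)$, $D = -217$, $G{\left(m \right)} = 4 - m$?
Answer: $9499$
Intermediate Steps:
$W{\left(N \right)} = \left(-217 + N\right) \left(3 + N\right)$ ($W{\left(N \right)} = \left(N - 217\right) \left(N + \left(4 - 1\right)\right) = \left(-217 + N\right) \left(N + \left(4 - 1\right)\right) = \left(-217 + N\right) \left(N + 3\right) = \left(-217 + N\right) \left(3 + N\right)$)
$- W{\left(P \right)} = - (-651 + 158^{2} - 33812) = - (-651 + 24964 - 33812) = \left(-1\right) \left(-9499\right) = 9499$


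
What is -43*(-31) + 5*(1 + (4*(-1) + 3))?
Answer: 1333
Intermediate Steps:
-43*(-31) + 5*(1 + (4*(-1) + 3)) = 1333 + 5*(1 + (-4 + 3)) = 1333 + 5*(1 - 1) = 1333 + 5*0 = 1333 + 0 = 1333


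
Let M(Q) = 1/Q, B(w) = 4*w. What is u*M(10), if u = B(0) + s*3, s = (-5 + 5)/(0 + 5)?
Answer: 0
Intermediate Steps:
s = 0 (s = 0/5 = 0*(1/5) = 0)
u = 0 (u = 4*0 + 0*3 = 0 + 0 = 0)
u*M(10) = 0/10 = 0*(1/10) = 0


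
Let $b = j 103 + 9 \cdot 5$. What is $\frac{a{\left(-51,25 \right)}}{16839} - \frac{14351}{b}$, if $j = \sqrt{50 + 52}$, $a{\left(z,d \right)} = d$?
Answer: $\frac{3633848110}{6062562009} - \frac{1478153 \sqrt{102}}{1080093} \approx -13.222$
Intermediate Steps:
$j = \sqrt{102} \approx 10.1$
$b = 45 + 103 \sqrt{102}$ ($b = \sqrt{102} \cdot 103 + 9 \cdot 5 = 103 \sqrt{102} + 45 = 45 + 103 \sqrt{102} \approx 1085.3$)
$\frac{a{\left(-51,25 \right)}}{16839} - \frac{14351}{b} = \frac{25}{16839} - \frac{14351}{45 + 103 \sqrt{102}}$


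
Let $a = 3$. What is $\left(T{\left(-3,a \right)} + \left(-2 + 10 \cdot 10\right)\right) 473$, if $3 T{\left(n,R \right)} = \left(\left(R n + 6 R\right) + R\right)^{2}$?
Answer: $69058$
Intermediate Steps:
$T{\left(n,R \right)} = \frac{\left(7 R + R n\right)^{2}}{3}$ ($T{\left(n,R \right)} = \frac{\left(\left(R n + 6 R\right) + R\right)^{2}}{3} = \frac{\left(\left(6 R + R n\right) + R\right)^{2}}{3} = \frac{\left(7 R + R n\right)^{2}}{3}$)
$\left(T{\left(-3,a \right)} + \left(-2 + 10 \cdot 10\right)\right) 473 = \left(\frac{3^{2} \left(7 - 3\right)^{2}}{3} + \left(-2 + 10 \cdot 10\right)\right) 473 = \left(\frac{1}{3} \cdot 9 \cdot 4^{2} + \left(-2 + 100\right)\right) 473 = \left(\frac{1}{3} \cdot 9 \cdot 16 + 98\right) 473 = \left(48 + 98\right) 473 = 146 \cdot 473 = 69058$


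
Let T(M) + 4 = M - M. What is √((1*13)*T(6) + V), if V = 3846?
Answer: √3794 ≈ 61.595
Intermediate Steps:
T(M) = -4 (T(M) = -4 + (M - M) = -4 + 0 = -4)
√((1*13)*T(6) + V) = √((1*13)*(-4) + 3846) = √(13*(-4) + 3846) = √(-52 + 3846) = √3794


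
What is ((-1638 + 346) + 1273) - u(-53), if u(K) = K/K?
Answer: -20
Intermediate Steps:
u(K) = 1
((-1638 + 346) + 1273) - u(-53) = ((-1638 + 346) + 1273) - 1*1 = (-1292 + 1273) - 1 = -19 - 1 = -20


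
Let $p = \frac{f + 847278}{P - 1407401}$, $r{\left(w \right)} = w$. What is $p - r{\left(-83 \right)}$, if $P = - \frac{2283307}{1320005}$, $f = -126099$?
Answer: $\frac{153243667260001}{1857778640312} \approx 82.488$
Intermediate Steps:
$P = - \frac{2283307}{1320005}$ ($P = \left(-2283307\right) \frac{1}{1320005} = - \frac{2283307}{1320005} \approx -1.7298$)
$p = - \frac{951959885895}{1857778640312}$ ($p = \frac{-126099 + 847278}{- \frac{2283307}{1320005} - 1407401} = \frac{721179}{- \frac{1857778640312}{1320005}} = 721179 \left(- \frac{1320005}{1857778640312}\right) = - \frac{951959885895}{1857778640312} \approx -0.51242$)
$p - r{\left(-83 \right)} = - \frac{951959885895}{1857778640312} - -83 = - \frac{951959885895}{1857778640312} + 83 = \frac{153243667260001}{1857778640312}$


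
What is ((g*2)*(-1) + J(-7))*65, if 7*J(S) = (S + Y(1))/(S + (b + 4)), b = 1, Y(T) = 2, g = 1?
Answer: -1495/14 ≈ -106.79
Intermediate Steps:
J(S) = (2 + S)/(7*(5 + S)) (J(S) = ((S + 2)/(S + (1 + 4)))/7 = ((2 + S)/(S + 5))/7 = ((2 + S)/(5 + S))/7 = (2 + S)/(7*(5 + S)))
((g*2)*(-1) + J(-7))*65 = ((1*2)*(-1) + (2 - 7)/(7*(5 - 7)))*65 = (2*(-1) + (1/7)*(-5)/(-2))*65 = (-2 + (1/7)*(-1/2)*(-5))*65 = (-2 + 5/14)*65 = -23/14*65 = -1495/14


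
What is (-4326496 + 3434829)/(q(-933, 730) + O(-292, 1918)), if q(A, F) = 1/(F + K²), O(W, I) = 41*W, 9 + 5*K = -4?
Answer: 2346230639/31501749 ≈ 74.479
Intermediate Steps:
K = -13/5 (K = -9/5 + (⅕)*(-4) = -9/5 - ⅘ = -13/5 ≈ -2.6000)
q(A, F) = 1/(169/25 + F) (q(A, F) = 1/(F + (-13/5)²) = 1/(F + 169/25) = 1/(169/25 + F))
(-4326496 + 3434829)/(q(-933, 730) + O(-292, 1918)) = (-4326496 + 3434829)/(25/(169 + 25*730) + 41*(-292)) = -891667/(25/(169 + 18250) - 11972) = -891667/(25/18419 - 11972) = -891667/(-220512243/18419) = -891667*(-18419/220512243) = 2346230639/31501749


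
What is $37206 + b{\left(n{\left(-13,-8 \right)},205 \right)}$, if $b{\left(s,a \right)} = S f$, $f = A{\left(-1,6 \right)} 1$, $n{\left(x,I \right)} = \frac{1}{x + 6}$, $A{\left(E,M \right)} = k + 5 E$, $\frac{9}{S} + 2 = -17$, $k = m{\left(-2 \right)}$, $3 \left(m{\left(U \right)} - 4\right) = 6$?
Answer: $\frac{706905}{19} \approx 37206.0$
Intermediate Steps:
$m{\left(U \right)} = 6$ ($m{\left(U \right)} = 4 + \frac{1}{3} \cdot 6 = 4 + 2 = 6$)
$k = 6$
$S = - \frac{9}{19}$ ($S = \frac{9}{-2 - 17} = \frac{9}{-19} = 9 \left(- \frac{1}{19}\right) = - \frac{9}{19} \approx -0.47368$)
$A{\left(E,M \right)} = 6 + 5 E$
$n{\left(x,I \right)} = \frac{1}{6 + x}$
$f = 1$ ($f = \left(6 + 5 \left(-1\right)\right) 1 = \left(6 - 5\right) 1 = 1 \cdot 1 = 1$)
$b{\left(s,a \right)} = - \frac{9}{19}$ ($b{\left(s,a \right)} = \left(- \frac{9}{19}\right) 1 = - \frac{9}{19}$)
$37206 + b{\left(n{\left(-13,-8 \right)},205 \right)} = 37206 - \frac{9}{19} = \frac{706905}{19}$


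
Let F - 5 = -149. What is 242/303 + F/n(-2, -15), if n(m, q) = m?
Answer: 22058/303 ≈ 72.799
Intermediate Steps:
F = -144 (F = 5 - 149 = -144)
242/303 + F/n(-2, -15) = 242/303 - 144/(-2) = 242*(1/303) - 144*(-½) = 242/303 + 72 = 22058/303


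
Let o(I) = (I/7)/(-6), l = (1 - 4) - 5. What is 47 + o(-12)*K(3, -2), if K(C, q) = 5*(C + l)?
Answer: 279/7 ≈ 39.857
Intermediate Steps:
l = -8 (l = -3 - 5 = -8)
o(I) = -I/42 (o(I) = (I*(1/7))*(-1/6) = (I/7)*(-1/6) = -I/42)
K(C, q) = -40 + 5*C (K(C, q) = 5*(C - 8) = 5*(-8 + C) = -40 + 5*C)
47 + o(-12)*K(3, -2) = 47 + (-1/42*(-12))*(-40 + 5*3) = 47 + 2*(-40 + 15)/7 = 47 + (2/7)*(-25) = 47 - 50/7 = 279/7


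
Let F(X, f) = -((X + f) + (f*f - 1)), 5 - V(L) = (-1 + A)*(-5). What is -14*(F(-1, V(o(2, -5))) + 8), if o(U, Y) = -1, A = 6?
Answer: 12880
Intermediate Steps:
V(L) = 30 (V(L) = 5 - (-1 + 6)*(-5) = 5 - 5*(-5) = 5 - 1*(-25) = 5 + 25 = 30)
F(X, f) = 1 - X - f - f**2 (F(X, f) = -((X + f) + (f**2 - 1)) = -((X + f) + (-1 + f**2)) = -(-1 + X + f + f**2) = 1 - X - f - f**2)
-14*(F(-1, V(o(2, -5))) + 8) = -14*((1 - 1*(-1) - 1*30 - 1*30**2) + 8) = -14*((1 + 1 - 30 - 1*900) + 8) = -14*((1 + 1 - 30 - 900) + 8) = -14*(-928 + 8) = -14*(-920) = 12880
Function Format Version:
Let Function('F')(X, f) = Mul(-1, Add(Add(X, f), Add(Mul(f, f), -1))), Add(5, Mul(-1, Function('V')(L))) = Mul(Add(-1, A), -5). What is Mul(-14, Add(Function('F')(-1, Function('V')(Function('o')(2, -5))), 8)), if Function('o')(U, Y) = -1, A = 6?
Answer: 12880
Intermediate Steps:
Function('V')(L) = 30 (Function('V')(L) = Add(5, Mul(-1, Mul(Add(-1, 6), -5))) = Add(5, Mul(-1, Mul(5, -5))) = Add(5, Mul(-1, -25)) = Add(5, 25) = 30)
Function('F')(X, f) = Add(1, Mul(-1, X), Mul(-1, f), Mul(-1, Pow(f, 2))) (Function('F')(X, f) = Mul(-1, Add(Add(X, f), Add(Pow(f, 2), -1))) = Mul(-1, Add(Add(X, f), Add(-1, Pow(f, 2)))) = Mul(-1, Add(-1, X, f, Pow(f, 2))) = Add(1, Mul(-1, X), Mul(-1, f), Mul(-1, Pow(f, 2))))
Mul(-14, Add(Function('F')(-1, Function('V')(Function('o')(2, -5))), 8)) = Mul(-14, Add(Add(1, Mul(-1, -1), Mul(-1, 30), Mul(-1, Pow(30, 2))), 8)) = Mul(-14, Add(Add(1, 1, -30, Mul(-1, 900)), 8)) = Mul(-14, Add(Add(1, 1, -30, -900), 8)) = Mul(-14, Add(-928, 8)) = Mul(-14, -920) = 12880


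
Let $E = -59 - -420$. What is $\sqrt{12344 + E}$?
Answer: $11 \sqrt{105} \approx 112.72$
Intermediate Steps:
$E = 361$ ($E = -59 + 420 = 361$)
$\sqrt{12344 + E} = \sqrt{12344 + 361} = \sqrt{12705} = 11 \sqrt{105}$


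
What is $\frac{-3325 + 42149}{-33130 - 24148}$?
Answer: $- \frac{19412}{28639} \approx -0.67782$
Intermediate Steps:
$\frac{-3325 + 42149}{-33130 - 24148} = \frac{38824}{-57278} = 38824 \left(- \frac{1}{57278}\right) = - \frac{19412}{28639}$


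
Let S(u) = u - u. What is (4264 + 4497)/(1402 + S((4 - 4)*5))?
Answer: 8761/1402 ≈ 6.2489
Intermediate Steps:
S(u) = 0
(4264 + 4497)/(1402 + S((4 - 4)*5)) = (4264 + 4497)/(1402 + 0) = 8761/1402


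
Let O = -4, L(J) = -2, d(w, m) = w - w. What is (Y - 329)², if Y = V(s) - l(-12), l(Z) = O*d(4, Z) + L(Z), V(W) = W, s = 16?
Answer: 96721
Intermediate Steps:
d(w, m) = 0
l(Z) = -2 (l(Z) = -4*0 - 2 = 0 - 2 = -2)
Y = 18 (Y = 16 - 1*(-2) = 16 + 2 = 18)
(Y - 329)² = (18 - 329)² = (-311)² = 96721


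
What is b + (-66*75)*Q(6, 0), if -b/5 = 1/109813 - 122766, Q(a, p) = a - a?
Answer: 67406513785/109813 ≈ 6.1383e+5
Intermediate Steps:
Q(a, p) = 0
b = 67406513785/109813 (b = -5*(1/109813 - 122766) = -5*(-13481302757/109813) = 67406513785/109813 ≈ 6.1383e+5)
b + (-66*75)*Q(6, 0) = 67406513785/109813 - 66*75*0 = 67406513785/109813 - 4950*0 = 67406513785/109813 + 0 = 67406513785/109813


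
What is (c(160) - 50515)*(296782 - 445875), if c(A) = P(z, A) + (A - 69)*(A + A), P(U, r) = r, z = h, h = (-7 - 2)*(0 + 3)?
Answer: 3165989855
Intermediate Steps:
h = -27 (h = -9*3 = -27)
z = -27
c(A) = A + 2*A*(-69 + A) (c(A) = A + (A - 69)*(A + A) = A + (-69 + A)*(2*A) = A + 2*A*(-69 + A))
(c(160) - 50515)*(296782 - 445875) = (160*(-137 + 2*160) - 50515)*(296782 - 445875) = (160*(-137 + 320) - 50515)*(-149093) = (160*183 - 50515)*(-149093) = (29280 - 50515)*(-149093) = -21235*(-149093) = 3165989855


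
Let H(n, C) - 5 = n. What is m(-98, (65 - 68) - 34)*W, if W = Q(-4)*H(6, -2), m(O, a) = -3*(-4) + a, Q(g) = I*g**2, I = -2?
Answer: 8800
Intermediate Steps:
H(n, C) = 5 + n
Q(g) = -2*g**2
m(O, a) = 12 + a
W = -352 (W = (-2*(-4)**2)*(5 + 6) = -2*16*11 = -32*11 = -352)
m(-98, (65 - 68) - 34)*W = (12 + ((65 - 68) - 34))*(-352) = (12 + (-3 - 34))*(-352) = (12 - 37)*(-352) = -25*(-352) = 8800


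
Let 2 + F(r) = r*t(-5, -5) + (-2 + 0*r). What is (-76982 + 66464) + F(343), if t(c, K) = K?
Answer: -12237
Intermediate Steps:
F(r) = -4 - 5*r (F(r) = -2 + (r*(-5) + (-2 + 0*r)) = -2 + (-5*r + (-2 + 0)) = -2 + (-5*r - 2) = -2 + (-2 - 5*r) = -4 - 5*r)
(-76982 + 66464) + F(343) = (-76982 + 66464) + (-4 - 5*343) = -10518 + (-4 - 1715) = -10518 - 1719 = -12237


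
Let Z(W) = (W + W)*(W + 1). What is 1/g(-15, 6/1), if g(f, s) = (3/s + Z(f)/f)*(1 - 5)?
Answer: 1/110 ≈ 0.0090909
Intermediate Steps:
Z(W) = 2*W*(1 + W) (Z(W) = (2*W)*(1 + W) = 2*W*(1 + W))
g(f, s) = -8 - 12/s - 8*f (g(f, s) = (3/s + (2*f*(1 + f))/f)*(1 - 5) = (3/s + (2 + 2*f))*(-4) = (2 + 2*f + 3/s)*(-4) = -8 - 12/s - 8*f)
1/g(-15, 6/1) = 1/(-8 - 12/(6/1) - 8*(-15)) = 1/(-8 - 12/(6*1) + 120) = 1/(-8 - 12/6 + 120) = 1/(-8 - 12*⅙ + 120) = 1/(-8 - 2 + 120) = 1/110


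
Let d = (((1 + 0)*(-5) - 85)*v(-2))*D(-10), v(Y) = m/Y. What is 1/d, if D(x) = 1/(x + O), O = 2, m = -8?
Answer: 1/45 ≈ 0.022222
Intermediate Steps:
D(x) = 1/(2 + x) (D(x) = 1/(x + 2) = 1/(2 + x))
v(Y) = -8/Y
d = 45 (d = (((1 + 0)*(-5) - 85)*(-8/(-2)))/(2 - 10) = ((1*(-5) - 85)*(-8*(-½)))/(-8) = ((-5 - 85)*4)*(-⅛) = -90*4*(-⅛) = -360*(-⅛) = 45)
1/d = 1/45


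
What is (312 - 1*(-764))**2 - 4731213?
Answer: -3573437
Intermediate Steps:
(312 - 1*(-764))**2 - 4731213 = (312 + 764)**2 - 4731213 = 1076**2 - 4731213 = 1157776 - 4731213 = -3573437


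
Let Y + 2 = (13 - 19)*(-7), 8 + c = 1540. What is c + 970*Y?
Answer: 40332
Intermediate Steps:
c = 1532 (c = -8 + 1540 = 1532)
Y = 40 (Y = -2 + (13 - 19)*(-7) = -2 - 6*(-7) = -2 + 42 = 40)
c + 970*Y = 1532 + 970*40 = 1532 + 38800 = 40332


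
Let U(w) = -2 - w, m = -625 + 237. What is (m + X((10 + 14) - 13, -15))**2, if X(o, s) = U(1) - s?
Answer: 141376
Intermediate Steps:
m = -388
X(o, s) = -3 - s (X(o, s) = (-2 - 1*1) - s = (-2 - 1) - s = -3 - s)
(m + X((10 + 14) - 13, -15))**2 = (-388 + (-3 - 1*(-15)))**2 = (-388 + (-3 + 15))**2 = (-388 + 12)**2 = (-376)**2 = 141376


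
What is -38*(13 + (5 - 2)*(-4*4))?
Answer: 1330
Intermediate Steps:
-38*(13 + (5 - 2)*(-4*4)) = -38*(13 + 3*(-16)) = -38*(13 - 48) = -38*(-35) = 1330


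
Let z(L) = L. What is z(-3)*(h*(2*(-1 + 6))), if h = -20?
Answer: 600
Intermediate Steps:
z(-3)*(h*(2*(-1 + 6))) = -(-60)*2*(-1 + 6) = -(-60)*2*5 = -(-60)*10 = -3*(-200) = 600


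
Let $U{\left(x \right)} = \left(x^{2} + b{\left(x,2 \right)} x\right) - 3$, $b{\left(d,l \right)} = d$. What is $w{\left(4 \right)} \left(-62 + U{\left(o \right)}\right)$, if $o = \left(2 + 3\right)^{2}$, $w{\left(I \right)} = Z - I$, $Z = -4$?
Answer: $-9480$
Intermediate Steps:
$w{\left(I \right)} = -4 - I$
$o = 25$ ($o = 5^{2} = 25$)
$U{\left(x \right)} = -3 + 2 x^{2}$ ($U{\left(x \right)} = \left(x^{2} + x x\right) - 3 = \left(x^{2} + x^{2}\right) - 3 = 2 x^{2} - 3 = -3 + 2 x^{2}$)
$w{\left(4 \right)} \left(-62 + U{\left(o \right)}\right) = \left(-4 - 4\right) \left(-62 - \left(3 - 2 \cdot 25^{2}\right)\right) = \left(-4 - 4\right) \left(-62 + \left(-3 + 2 \cdot 625\right)\right) = - 8 \left(-62 + \left(-3 + 1250\right)\right) = - 8 \left(-62 + 1247\right) = \left(-8\right) 1185 = -9480$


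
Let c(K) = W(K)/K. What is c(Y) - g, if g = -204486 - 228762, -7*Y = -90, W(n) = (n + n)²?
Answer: 3033096/7 ≈ 4.3330e+5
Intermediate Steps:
W(n) = 4*n² (W(n) = (2*n)² = 4*n²)
Y = 90/7 (Y = -⅐*(-90) = 90/7 ≈ 12.857)
c(K) = 4*K (c(K) = (4*K²)/K = 4*K)
g = -433248
c(Y) - g = 4*(90/7) - 1*(-433248) = 360/7 + 433248 = 3033096/7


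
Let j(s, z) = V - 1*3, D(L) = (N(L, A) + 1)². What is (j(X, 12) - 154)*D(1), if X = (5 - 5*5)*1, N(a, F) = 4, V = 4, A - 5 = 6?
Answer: -3825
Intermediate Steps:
A = 11 (A = 5 + 6 = 11)
D(L) = 25 (D(L) = (4 + 1)² = 5² = 25)
X = -20 (X = (5 - 25)*1 = -20*1 = -20)
j(s, z) = 1 (j(s, z) = 4 - 1*3 = 4 - 3 = 1)
(j(X, 12) - 154)*D(1) = (1 - 154)*25 = -153*25 = -3825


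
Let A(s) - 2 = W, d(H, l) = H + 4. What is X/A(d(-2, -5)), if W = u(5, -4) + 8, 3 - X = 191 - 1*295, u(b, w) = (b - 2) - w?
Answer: 107/17 ≈ 6.2941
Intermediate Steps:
d(H, l) = 4 + H
u(b, w) = -2 + b - w (u(b, w) = (-2 + b) - w = -2 + b - w)
X = 107 (X = 3 - (191 - 1*295) = 3 - (191 - 295) = 3 - 1*(-104) = 3 + 104 = 107)
W = 15 (W = (-2 + 5 - 1*(-4)) + 8 = (-2 + 5 + 4) + 8 = 7 + 8 = 15)
A(s) = 17 (A(s) = 2 + 15 = 17)
X/A(d(-2, -5)) = 107/17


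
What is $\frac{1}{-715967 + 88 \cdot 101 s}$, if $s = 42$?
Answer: $- \frac{1}{342671} \approx -2.9183 \cdot 10^{-6}$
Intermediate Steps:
$\frac{1}{-715967 + 88 \cdot 101 s} = \frac{1}{-715967 + 88 \cdot 101 \cdot 42} = \frac{1}{-715967 + 8888 \cdot 42} = \frac{1}{-715967 + 373296} = \frac{1}{-342671} = - \frac{1}{342671}$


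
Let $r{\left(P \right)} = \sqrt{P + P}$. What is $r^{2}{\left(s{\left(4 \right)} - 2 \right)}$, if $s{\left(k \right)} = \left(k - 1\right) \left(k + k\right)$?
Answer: $44$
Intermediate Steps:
$s{\left(k \right)} = 2 k \left(-1 + k\right)$ ($s{\left(k \right)} = \left(-1 + k\right) 2 k = 2 k \left(-1 + k\right)$)
$r{\left(P \right)} = \sqrt{2} \sqrt{P}$ ($r{\left(P \right)} = \sqrt{2 P} = \sqrt{2} \sqrt{P}$)
$r^{2}{\left(s{\left(4 \right)} - 2 \right)} = \left(\sqrt{2} \sqrt{2 \cdot 4 \left(-1 + 4\right) - 2}\right)^{2} = \left(\sqrt{2} \sqrt{2 \cdot 4 \cdot 3 - 2}\right)^{2} = \left(\sqrt{2} \sqrt{24 - 2}\right)^{2} = \left(\sqrt{2} \sqrt{22}\right)^{2} = \left(2 \sqrt{11}\right)^{2} = 44$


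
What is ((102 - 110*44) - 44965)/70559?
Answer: -49703/70559 ≈ -0.70442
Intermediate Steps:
((102 - 110*44) - 44965)/70559 = ((102 - 4840) - 44965)*(1/70559) = (-4738 - 44965)*(1/70559) = -49703*1/70559 = -49703/70559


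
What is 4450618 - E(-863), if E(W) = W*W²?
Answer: 647186265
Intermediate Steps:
E(W) = W³
4450618 - E(-863) = 4450618 - 1*(-863)³ = 4450618 - 1*(-642735647) = 4450618 + 642735647 = 647186265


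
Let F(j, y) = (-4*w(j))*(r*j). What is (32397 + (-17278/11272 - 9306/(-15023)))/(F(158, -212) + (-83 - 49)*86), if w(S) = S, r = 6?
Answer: -2742964603235/51689791858464 ≈ -0.053066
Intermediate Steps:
F(j, y) = -24*j² (F(j, y) = (-4*j)*(6*j) = -24*j²)
(32397 + (-17278/11272 - 9306/(-15023)))/(F(158, -212) + (-83 - 49)*86) = (32397 + (-17278/11272 - 9306/(-15023)))/(-24*158² + (-83 - 49)*86) = (32397 + (-17278*1/11272 - 9306*(-1/15023)))/(-24*24964 - 132*86) = (32397 + (-8639/5636 + 9306/15023))/(-599136 - 11352) = (32397 - 77335081/84669628)/(-610488) = (2742964603235/84669628)*(-1/610488) = -2742964603235/51689791858464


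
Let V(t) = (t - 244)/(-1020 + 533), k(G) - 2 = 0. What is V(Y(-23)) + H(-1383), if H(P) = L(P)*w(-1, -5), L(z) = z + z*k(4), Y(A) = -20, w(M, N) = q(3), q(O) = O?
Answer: -6061425/487 ≈ -12446.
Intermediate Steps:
w(M, N) = 3
k(G) = 2 (k(G) = 2 + 0 = 2)
L(z) = 3*z (L(z) = z + z*2 = z + 2*z = 3*z)
H(P) = 9*P (H(P) = (3*P)*3 = 9*P)
V(t) = 244/487 - t/487 (V(t) = (-244 + t)/(-487) = (-244 + t)*(-1/487) = 244/487 - t/487)
V(Y(-23)) + H(-1383) = (244/487 - 1/487*(-20)) + 9*(-1383) = (244/487 + 20/487) - 12447 = 264/487 - 12447 = -6061425/487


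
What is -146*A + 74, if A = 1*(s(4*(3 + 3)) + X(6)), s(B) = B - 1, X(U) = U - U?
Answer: -3284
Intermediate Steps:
X(U) = 0
s(B) = -1 + B
A = 23 (A = 1*((-1 + 4*(3 + 3)) + 0) = 1*((-1 + 4*6) + 0) = 1*((-1 + 24) + 0) = 1*(23 + 0) = 1*23 = 23)
-146*A + 74 = -146*23 + 74 = -3358 + 74 = -3284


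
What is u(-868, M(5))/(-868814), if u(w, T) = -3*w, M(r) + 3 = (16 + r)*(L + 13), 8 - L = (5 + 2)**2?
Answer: -1302/434407 ≈ -0.0029972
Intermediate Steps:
L = -41 (L = 8 - (5 + 2)**2 = 8 - 1*7**2 = 8 - 1*49 = 8 - 49 = -41)
M(r) = -451 - 28*r (M(r) = -3 + (16 + r)*(-41 + 13) = -3 + (16 + r)*(-28) = -3 + (-448 - 28*r) = -451 - 28*r)
u(-868, M(5))/(-868814) = -3*(-868)/(-868814) = 2604*(-1/868814) = -1302/434407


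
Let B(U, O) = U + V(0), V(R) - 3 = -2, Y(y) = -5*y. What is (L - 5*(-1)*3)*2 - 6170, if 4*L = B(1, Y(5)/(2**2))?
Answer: -6139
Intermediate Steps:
V(R) = 1 (V(R) = 3 - 2 = 1)
B(U, O) = 1 + U (B(U, O) = U + 1 = 1 + U)
L = 1/2 (L = (1 + 1)/4 = (1/4)*2 = 1/2 ≈ 0.50000)
(L - 5*(-1)*3)*2 - 6170 = (1/2 - 5*(-1)*3)*2 - 6170 = (1/2 + 5*3)*2 - 6170 = (1/2 + 15)*2 - 6170 = (31/2)*2 - 6170 = 31 - 6170 = -6139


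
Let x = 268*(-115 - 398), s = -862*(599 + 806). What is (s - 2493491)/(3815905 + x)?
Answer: -3704601/3678421 ≈ -1.0071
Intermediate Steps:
s = -1211110 (s = -862*1405 = -1211110)
x = -137484 (x = 268*(-513) = -137484)
(s - 2493491)/(3815905 + x) = (-1211110 - 2493491)/(3815905 - 137484) = -3704601/3678421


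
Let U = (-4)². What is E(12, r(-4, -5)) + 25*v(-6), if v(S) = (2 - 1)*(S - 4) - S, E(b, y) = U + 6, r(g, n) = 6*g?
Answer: -78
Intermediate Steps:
U = 16
E(b, y) = 22 (E(b, y) = 16 + 6 = 22)
v(S) = -4 (v(S) = 1*(-4 + S) - S = (-4 + S) - S = -4)
E(12, r(-4, -5)) + 25*v(-6) = 22 + 25*(-4) = 22 - 100 = -78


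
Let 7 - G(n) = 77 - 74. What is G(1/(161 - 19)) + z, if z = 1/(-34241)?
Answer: 136963/34241 ≈ 4.0000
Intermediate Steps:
G(n) = 4 (G(n) = 7 - (77 - 74) = 7 - 1*3 = 7 - 3 = 4)
z = -1/34241 ≈ -2.9205e-5
G(1/(161 - 19)) + z = 4 - 1/34241 = 136963/34241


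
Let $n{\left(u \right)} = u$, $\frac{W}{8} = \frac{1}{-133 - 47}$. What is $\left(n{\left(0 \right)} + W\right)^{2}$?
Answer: $\frac{4}{2025} \approx 0.0019753$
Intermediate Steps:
$W = - \frac{2}{45}$ ($W = \frac{8}{-133 - 47} = \frac{8}{-180} = 8 \left(- \frac{1}{180}\right) = - \frac{2}{45} \approx -0.044444$)
$\left(n{\left(0 \right)} + W\right)^{2} = \left(0 - \frac{2}{45}\right)^{2} = \left(- \frac{2}{45}\right)^{2} = \frac{4}{2025}$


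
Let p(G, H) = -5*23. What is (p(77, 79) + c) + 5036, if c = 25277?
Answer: 30198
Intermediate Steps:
p(G, H) = -115
(p(77, 79) + c) + 5036 = (-115 + 25277) + 5036 = 25162 + 5036 = 30198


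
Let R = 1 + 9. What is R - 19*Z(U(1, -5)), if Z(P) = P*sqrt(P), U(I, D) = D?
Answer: 10 + 95*I*sqrt(5) ≈ 10.0 + 212.43*I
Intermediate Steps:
R = 10
Z(P) = P**(3/2)
R - 19*Z(U(1, -5)) = 10 - (-95)*I*sqrt(5) = 10 + 95*I*sqrt(5)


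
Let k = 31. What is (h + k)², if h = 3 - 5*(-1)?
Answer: 1521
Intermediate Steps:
h = 8 (h = 3 + 5 = 8)
(h + k)² = (8 + 31)² = 39² = 1521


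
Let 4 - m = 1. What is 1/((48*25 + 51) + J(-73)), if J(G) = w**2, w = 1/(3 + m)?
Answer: 36/45037 ≈ 0.00079934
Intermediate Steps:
m = 3 (m = 4 - 1*1 = 4 - 1 = 3)
w = 1/6 (w = 1/(3 + 3) = 1/6 ≈ 0.16667)
J(G) = 1/36 (J(G) = (1/6)**2 = 1/36)
1/((48*25 + 51) + J(-73)) = 1/((48*25 + 51) + 1/36) = 1/((1200 + 51) + 1/36) = 1/(1251 + 1/36) = 1/(45037/36) = 36/45037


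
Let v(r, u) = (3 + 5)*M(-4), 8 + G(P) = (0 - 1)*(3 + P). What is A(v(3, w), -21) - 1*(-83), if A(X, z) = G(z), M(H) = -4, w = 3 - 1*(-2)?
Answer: 93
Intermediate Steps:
w = 5 (w = 3 + 2 = 5)
G(P) = -11 - P (G(P) = -8 + (0 - 1)*(3 + P) = -8 - (3 + P) = -8 + (-3 - P) = -11 - P)
v(r, u) = -32 (v(r, u) = (3 + 5)*(-4) = 8*(-4) = -32)
A(X, z) = -11 - z
A(v(3, w), -21) - 1*(-83) = (-11 - 1*(-21)) - 1*(-83) = (-11 + 21) + 83 = 10 + 83 = 93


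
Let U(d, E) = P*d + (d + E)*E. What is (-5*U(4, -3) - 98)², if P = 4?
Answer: 26569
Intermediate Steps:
U(d, E) = 4*d + E*(E + d) (U(d, E) = 4*d + (d + E)*E = 4*d + (E + d)*E = 4*d + E*(E + d))
(-5*U(4, -3) - 98)² = (-5*((-3)² + 4*4 - 3*4) - 98)² = (-5*(9 + 16 - 12) - 98)² = (-5*13 - 98)² = (-65 - 98)² = (-163)² = 26569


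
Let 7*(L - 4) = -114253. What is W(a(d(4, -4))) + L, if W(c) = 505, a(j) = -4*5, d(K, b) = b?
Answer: -110690/7 ≈ -15813.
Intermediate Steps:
a(j) = -20
L = -114225/7 (L = 4 + (⅐)*(-114253) = 4 - 114253/7 = -114225/7 ≈ -16318.)
W(a(d(4, -4))) + L = 505 - 114225/7 = -110690/7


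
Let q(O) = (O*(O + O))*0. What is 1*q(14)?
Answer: 0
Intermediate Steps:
q(O) = 0 (q(O) = (O*(2*O))*0 = (2*O²)*0 = 0)
1*q(14) = 1*0 = 0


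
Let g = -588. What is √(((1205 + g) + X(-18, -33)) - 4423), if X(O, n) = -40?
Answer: I*√3846 ≈ 62.016*I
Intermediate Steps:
√(((1205 + g) + X(-18, -33)) - 4423) = √(((1205 - 588) - 40) - 4423) = √((617 - 40) - 4423) = √(577 - 4423) = √(-3846) = I*√3846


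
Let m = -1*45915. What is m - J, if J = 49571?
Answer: -95486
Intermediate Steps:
m = -45915
m - J = -45915 - 1*49571 = -45915 - 49571 = -95486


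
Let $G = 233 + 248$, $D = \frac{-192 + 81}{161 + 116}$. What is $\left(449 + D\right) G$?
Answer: $\frac{59770022}{277} \approx 2.1578 \cdot 10^{5}$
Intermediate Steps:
$D = - \frac{111}{277} \approx -0.40072$
$G = 481$
$\left(449 + D\right) G = \left(449 - \frac{111}{277}\right) 481 = \frac{124262}{277} \cdot 481 = \frac{59770022}{277}$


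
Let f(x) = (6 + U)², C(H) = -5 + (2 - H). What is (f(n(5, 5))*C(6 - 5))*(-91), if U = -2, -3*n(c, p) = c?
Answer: 5824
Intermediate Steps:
n(c, p) = -c/3
C(H) = -3 - H
f(x) = 16 (f(x) = (6 - 2)² = 4² = 16)
(f(n(5, 5))*C(6 - 5))*(-91) = (16*(-3 - (6 - 5)))*(-91) = (16*(-3 - 1*1))*(-91) = (16*(-3 - 1))*(-91) = (16*(-4))*(-91) = -64*(-91) = 5824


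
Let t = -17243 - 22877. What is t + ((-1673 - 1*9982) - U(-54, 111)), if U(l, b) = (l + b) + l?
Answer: -51778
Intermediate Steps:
U(l, b) = b + 2*l (U(l, b) = (b + l) + l = b + 2*l)
t = -40120
t + ((-1673 - 1*9982) - U(-54, 111)) = -40120 + ((-1673 - 1*9982) - (111 + 2*(-54))) = -40120 + ((-1673 - 9982) - (111 - 108)) = -40120 + (-11655 - 1*3) = -40120 + (-11655 - 3) = -40120 - 11658 = -51778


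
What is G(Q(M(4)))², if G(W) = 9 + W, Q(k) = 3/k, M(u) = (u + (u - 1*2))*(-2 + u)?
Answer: 1369/16 ≈ 85.563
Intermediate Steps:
M(u) = (-2 + u)*(-2 + 2*u) (M(u) = (u + (u - 2))*(-2 + u) = (u + (-2 + u))*(-2 + u) = (-2 + 2*u)*(-2 + u) = (-2 + u)*(-2 + 2*u))
G(Q(M(4)))² = (9 + 3/(4 - 6*4 + 2*4²))² = (9 + 3/(4 - 24 + 2*16))² = (9 + 3/(4 - 24 + 32))² = (9 + 3/12)² = (9 + 3*(1/12))² = (9 + ¼)² = (37/4)² = 1369/16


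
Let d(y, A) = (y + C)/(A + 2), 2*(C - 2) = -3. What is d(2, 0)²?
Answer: 25/16 ≈ 1.5625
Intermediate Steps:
C = ½ (C = 2 + (½)*(-3) = 2 - 3/2 = ½ ≈ 0.50000)
d(y, A) = (½ + y)/(2 + A) (d(y, A) = (y + ½)/(A + 2) = (½ + y)/(2 + A))
d(2, 0)² = ((½ + 2)/(2 + 0))² = ((5/2)/2)² = ((½)*(5/2))² = (5/4)² = 25/16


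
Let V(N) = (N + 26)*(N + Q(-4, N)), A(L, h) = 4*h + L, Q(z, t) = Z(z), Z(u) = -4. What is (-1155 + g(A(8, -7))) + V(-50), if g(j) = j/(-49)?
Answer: 6929/49 ≈ 141.41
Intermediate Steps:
Q(z, t) = -4
A(L, h) = L + 4*h
V(N) = (-4 + N)*(26 + N) (V(N) = (N + 26)*(N - 4) = (26 + N)*(-4 + N) = (-4 + N)*(26 + N))
g(j) = -j/49 (g(j) = j*(-1/49) = -j/49)
(-1155 + g(A(8, -7))) + V(-50) = (-1155 - (8 + 4*(-7))/49) + (-104 + (-50)² + 22*(-50)) = (-1155 - (8 - 28)/49) + (-104 + 2500 - 1100) = (-1155 - 1/49*(-20)) + 1296 = (-1155 + 20/49) + 1296 = -56575/49 + 1296 = 6929/49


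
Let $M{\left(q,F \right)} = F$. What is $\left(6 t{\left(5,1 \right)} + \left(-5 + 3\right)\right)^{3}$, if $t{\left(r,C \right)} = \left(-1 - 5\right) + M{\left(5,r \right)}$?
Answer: $-512$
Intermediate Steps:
$t{\left(r,C \right)} = -6 + r$ ($t{\left(r,C \right)} = \left(-1 - 5\right) + r = -6 + r$)
$\left(6 t{\left(5,1 \right)} + \left(-5 + 3\right)\right)^{3} = \left(6 \left(-6 + 5\right) + \left(-5 + 3\right)\right)^{3} = \left(6 \left(-1\right) - 2\right)^{3} = \left(-6 - 2\right)^{3} = \left(-8\right)^{3} = -512$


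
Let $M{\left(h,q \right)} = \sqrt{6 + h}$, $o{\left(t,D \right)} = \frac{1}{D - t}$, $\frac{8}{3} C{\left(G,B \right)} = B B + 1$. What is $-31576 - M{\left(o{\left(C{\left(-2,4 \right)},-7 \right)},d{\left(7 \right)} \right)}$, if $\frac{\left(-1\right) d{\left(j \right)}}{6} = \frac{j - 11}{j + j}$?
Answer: $-31576 - \frac{\sqrt{67838}}{107} \approx -31578.0$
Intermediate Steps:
$d{\left(j \right)} = - \frac{3 \left(-11 + j\right)}{j}$ ($d{\left(j \right)} = - 6 \frac{j - 11}{j + j} = - 6 \frac{-11 + j}{2 j} = - \frac{3 \left(-11 + j\right)}{j}$)
$C{\left(G,B \right)} = \frac{3}{8} + \frac{3 B^{2}}{8}$ ($C{\left(G,B \right)} = \frac{3 \left(B B + 1\right)}{8} = \frac{3 \left(B^{2} + 1\right)}{8} = \frac{3 \left(1 + B^{2}\right)}{8} = \frac{3}{8} + \frac{3 B^{2}}{8}$)
$-31576 - M{\left(o{\left(C{\left(-2,4 \right)},-7 \right)},d{\left(7 \right)} \right)} = -31576 - \sqrt{6 + \frac{1}{-7 - \left(\frac{3}{8} + \frac{3 \cdot 4^{2}}{8}\right)}} = -31576 - \sqrt{6 + \frac{1}{-7 - \left(\frac{3}{8} + \frac{3}{8} \cdot 16\right)}} = -31576 - \sqrt{6 + \frac{1}{-7 - \left(\frac{3}{8} + 6\right)}} = -31576 - \sqrt{6 + \frac{1}{-7 - \frac{51}{8}}} = -31576 - \sqrt{6 + \frac{1}{- \frac{107}{8}}} = -31576 - \sqrt{6 - \frac{8}{107}} = -31576 - \sqrt{\frac{634}{107}} = -31576 - \frac{\sqrt{67838}}{107}$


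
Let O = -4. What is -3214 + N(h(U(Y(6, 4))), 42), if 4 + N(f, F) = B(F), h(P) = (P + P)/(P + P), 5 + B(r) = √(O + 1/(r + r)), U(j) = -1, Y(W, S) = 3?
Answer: -3223 + I*√7035/42 ≈ -3223.0 + 1.997*I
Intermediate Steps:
B(r) = -5 + √(-4 + 1/(2*r)) (B(r) = -5 + √(-4 + 1/(r + r)) = -5 + √(-4 + 1/(2*r)))
h(P) = 1 (h(P) = (2*P)/((2*P)) = (2*P)*(1/(2*P)) = 1)
N(f, F) = -9 + √(-16 + 2/F)/2 (N(f, F) = -4 + (-5 + √(-16 + 2/F)/2) = -9 + √(-16 + 2/F)/2)
-3214 + N(h(U(Y(6, 4))), 42) = -3214 + (-9 + √(-16 + 2/42)/2) = -3214 + (-9 + √(-16 + 2*(1/42))/2) = -3214 + (-9 + √(-16 + 1/21)/2) = -3214 + (-9 + √(-335/21)/2) = -3214 + (-9 + (I*√7035/21)/2) = -3214 + (-9 + I*√7035/42) = -3223 + I*√7035/42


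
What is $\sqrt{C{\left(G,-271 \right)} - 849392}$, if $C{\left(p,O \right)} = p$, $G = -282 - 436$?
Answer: $i \sqrt{850110} \approx 922.01 i$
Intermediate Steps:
$G = -718$
$\sqrt{C{\left(G,-271 \right)} - 849392} = \sqrt{-718 - 849392} = \sqrt{-850110} = i \sqrt{850110}$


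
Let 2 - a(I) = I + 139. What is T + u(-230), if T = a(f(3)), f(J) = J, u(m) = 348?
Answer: 208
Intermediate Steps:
a(I) = -137 - I (a(I) = 2 - (I + 139) = 2 - (139 + I) = 2 + (-139 - I) = -137 - I)
T = -140 (T = -137 - 1*3 = -137 - 3 = -140)
T + u(-230) = -140 + 348 = 208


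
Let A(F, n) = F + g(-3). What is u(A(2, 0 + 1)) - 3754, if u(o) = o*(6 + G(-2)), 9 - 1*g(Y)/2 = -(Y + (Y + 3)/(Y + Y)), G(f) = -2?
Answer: -3698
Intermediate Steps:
g(Y) = 18 + 2*Y + (3 + Y)/Y (g(Y) = 18 - (-2)*(Y + (Y + 3)/(Y + Y)) = 18 - (-2)*(Y + (3 + Y)/((2*Y))) = 18 - (-2)*(Y + (3 + Y)*(1/(2*Y))) = 18 - (-2)*(Y + (3 + Y)/(2*Y)) = 18 - 2*(-Y - (3 + Y)/(2*Y)) = 18 + (2*Y + (3 + Y)/Y) = 18 + 2*Y + (3 + Y)/Y)
A(F, n) = 12 + F (A(F, n) = F + (19 + 2*(-3) + 3/(-3)) = F + (19 - 6 + 3*(-1/3)) = F + (19 - 6 - 1) = F + 12 = 12 + F)
u(o) = 4*o (u(o) = o*(6 - 2) = o*4 = 4*o)
u(A(2, 0 + 1)) - 3754 = 4*(12 + 2) - 3754 = 4*14 - 3754 = 56 - 3754 = -3698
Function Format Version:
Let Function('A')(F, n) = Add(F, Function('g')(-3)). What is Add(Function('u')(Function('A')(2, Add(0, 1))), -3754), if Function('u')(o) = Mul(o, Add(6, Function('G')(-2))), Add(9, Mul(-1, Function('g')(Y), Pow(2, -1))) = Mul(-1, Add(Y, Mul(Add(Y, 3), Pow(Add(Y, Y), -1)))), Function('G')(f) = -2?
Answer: -3698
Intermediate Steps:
Function('g')(Y) = Add(18, Mul(2, Y), Mul(Pow(Y, -1), Add(3, Y))) (Function('g')(Y) = Add(18, Mul(-2, Mul(-1, Add(Y, Mul(Add(Y, 3), Pow(Add(Y, Y), -1)))))) = Add(18, Mul(-2, Mul(-1, Add(Y, Mul(Add(3, Y), Pow(Mul(2, Y), -1)))))) = Add(18, Mul(-2, Mul(-1, Add(Y, Mul(Add(3, Y), Mul(Rational(1, 2), Pow(Y, -1))))))) = Add(18, Mul(-2, Mul(-1, Add(Y, Mul(Rational(1, 2), Pow(Y, -1), Add(3, Y)))))) = Add(18, Mul(-2, Add(Mul(-1, Y), Mul(Rational(-1, 2), Pow(Y, -1), Add(3, Y))))) = Add(18, Add(Mul(2, Y), Mul(Pow(Y, -1), Add(3, Y)))) = Add(18, Mul(2, Y), Mul(Pow(Y, -1), Add(3, Y))))
Function('A')(F, n) = Add(12, F) (Function('A')(F, n) = Add(F, Add(19, Mul(2, -3), Mul(3, Pow(-3, -1)))) = Add(F, Add(19, -6, Mul(3, Rational(-1, 3)))) = Add(F, Add(19, -6, -1)) = Add(F, 12) = Add(12, F))
Function('u')(o) = Mul(4, o) (Function('u')(o) = Mul(o, Add(6, -2)) = Mul(o, 4) = Mul(4, o))
Add(Function('u')(Function('A')(2, Add(0, 1))), -3754) = Add(Mul(4, Add(12, 2)), -3754) = Add(Mul(4, 14), -3754) = Add(56, -3754) = -3698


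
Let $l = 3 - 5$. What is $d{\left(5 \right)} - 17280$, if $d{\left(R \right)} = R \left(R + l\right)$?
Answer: $-17265$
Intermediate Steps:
$l = -2$ ($l = 3 - 5 = -2$)
$d{\left(R \right)} = R \left(-2 + R\right)$ ($d{\left(R \right)} = R \left(R - 2\right) = R \left(-2 + R\right)$)
$d{\left(5 \right)} - 17280 = 5 \left(-2 + 5\right) - 17280 = 5 \cdot 3 - 17280 = 15 - 17280 = -17265$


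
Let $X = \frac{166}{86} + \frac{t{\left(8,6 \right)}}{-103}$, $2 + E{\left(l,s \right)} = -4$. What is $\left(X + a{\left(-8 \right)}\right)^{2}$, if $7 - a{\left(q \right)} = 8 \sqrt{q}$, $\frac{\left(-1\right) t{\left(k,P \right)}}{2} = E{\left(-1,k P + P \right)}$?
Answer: $- \frac{8519603696}{19616041} - \frac{1249152 i \sqrt{2}}{4429} \approx -434.32 - 398.86 i$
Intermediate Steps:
$E{\left(l,s \right)} = -6$ ($E{\left(l,s \right)} = -2 - 4 = -6$)
$t{\left(k,P \right)} = 12$ ($t{\left(k,P \right)} = \left(-2\right) \left(-6\right) = 12$)
$a{\left(q \right)} = 7 - 8 \sqrt{q}$
$X = \frac{8033}{4429}$ ($X = \frac{166}{86} + \frac{12}{-103} = 166 \cdot \frac{1}{86} + 12 \left(- \frac{1}{103}\right) = \frac{83}{43} - \frac{12}{103} = \frac{8033}{4429} \approx 1.8137$)
$\left(X + a{\left(-8 \right)}\right)^{2} = \left(\frac{8033}{4429} + \left(7 - 8 \sqrt{-8}\right)\right)^{2} = \left(\frac{8033}{4429} + \left(7 - 8 \cdot 2 i \sqrt{2}\right)\right)^{2} = \left(\frac{8033}{4429} + \left(7 - 16 i \sqrt{2}\right)\right)^{2} = \left(\frac{39036}{4429} - 16 i \sqrt{2}\right)^{2}$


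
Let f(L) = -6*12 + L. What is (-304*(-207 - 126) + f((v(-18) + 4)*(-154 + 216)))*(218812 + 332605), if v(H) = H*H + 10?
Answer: 67336838372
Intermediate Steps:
v(H) = 10 + H² (v(H) = H² + 10 = 10 + H²)
f(L) = -72 + L
(-304*(-207 - 126) + f((v(-18) + 4)*(-154 + 216)))*(218812 + 332605) = (-304*(-207 - 126) + (-72 + ((10 + (-18)²) + 4)*(-154 + 216)))*(218812 + 332605) = (-304*(-333) + (-72 + ((10 + 324) + 4)*62))*551417 = (101232 + (-72 + (334 + 4)*62))*551417 = (101232 + (-72 + 338*62))*551417 = (101232 + (-72 + 20956))*551417 = (101232 + 20884)*551417 = 122116*551417 = 67336838372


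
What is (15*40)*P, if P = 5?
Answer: 3000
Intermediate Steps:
(15*40)*P = (15*40)*5 = 600*5 = 3000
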